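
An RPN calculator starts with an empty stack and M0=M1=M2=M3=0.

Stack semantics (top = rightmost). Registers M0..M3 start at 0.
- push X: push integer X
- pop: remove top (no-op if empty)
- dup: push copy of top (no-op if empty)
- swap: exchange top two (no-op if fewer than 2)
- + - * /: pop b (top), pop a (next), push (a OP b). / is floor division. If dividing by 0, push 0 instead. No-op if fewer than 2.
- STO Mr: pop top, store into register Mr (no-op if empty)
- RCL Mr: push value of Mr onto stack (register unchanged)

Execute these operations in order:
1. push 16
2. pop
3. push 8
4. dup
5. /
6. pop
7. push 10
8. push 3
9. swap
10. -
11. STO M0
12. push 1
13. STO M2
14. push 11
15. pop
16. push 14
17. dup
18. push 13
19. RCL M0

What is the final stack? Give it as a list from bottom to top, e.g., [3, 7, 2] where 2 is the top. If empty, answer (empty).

After op 1 (push 16): stack=[16] mem=[0,0,0,0]
After op 2 (pop): stack=[empty] mem=[0,0,0,0]
After op 3 (push 8): stack=[8] mem=[0,0,0,0]
After op 4 (dup): stack=[8,8] mem=[0,0,0,0]
After op 5 (/): stack=[1] mem=[0,0,0,0]
After op 6 (pop): stack=[empty] mem=[0,0,0,0]
After op 7 (push 10): stack=[10] mem=[0,0,0,0]
After op 8 (push 3): stack=[10,3] mem=[0,0,0,0]
After op 9 (swap): stack=[3,10] mem=[0,0,0,0]
After op 10 (-): stack=[-7] mem=[0,0,0,0]
After op 11 (STO M0): stack=[empty] mem=[-7,0,0,0]
After op 12 (push 1): stack=[1] mem=[-7,0,0,0]
After op 13 (STO M2): stack=[empty] mem=[-7,0,1,0]
After op 14 (push 11): stack=[11] mem=[-7,0,1,0]
After op 15 (pop): stack=[empty] mem=[-7,0,1,0]
After op 16 (push 14): stack=[14] mem=[-7,0,1,0]
After op 17 (dup): stack=[14,14] mem=[-7,0,1,0]
After op 18 (push 13): stack=[14,14,13] mem=[-7,0,1,0]
After op 19 (RCL M0): stack=[14,14,13,-7] mem=[-7,0,1,0]

Answer: [14, 14, 13, -7]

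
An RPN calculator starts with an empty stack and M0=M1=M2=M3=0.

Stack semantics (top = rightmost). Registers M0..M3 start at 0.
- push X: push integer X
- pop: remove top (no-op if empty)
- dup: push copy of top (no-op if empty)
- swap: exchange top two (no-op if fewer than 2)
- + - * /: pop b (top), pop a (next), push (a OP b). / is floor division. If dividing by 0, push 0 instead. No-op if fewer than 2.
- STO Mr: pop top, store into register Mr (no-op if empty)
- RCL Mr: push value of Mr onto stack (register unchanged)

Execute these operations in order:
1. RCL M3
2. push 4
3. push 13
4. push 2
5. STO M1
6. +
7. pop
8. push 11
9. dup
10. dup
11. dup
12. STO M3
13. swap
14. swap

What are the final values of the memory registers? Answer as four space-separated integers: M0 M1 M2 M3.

After op 1 (RCL M3): stack=[0] mem=[0,0,0,0]
After op 2 (push 4): stack=[0,4] mem=[0,0,0,0]
After op 3 (push 13): stack=[0,4,13] mem=[0,0,0,0]
After op 4 (push 2): stack=[0,4,13,2] mem=[0,0,0,0]
After op 5 (STO M1): stack=[0,4,13] mem=[0,2,0,0]
After op 6 (+): stack=[0,17] mem=[0,2,0,0]
After op 7 (pop): stack=[0] mem=[0,2,0,0]
After op 8 (push 11): stack=[0,11] mem=[0,2,0,0]
After op 9 (dup): stack=[0,11,11] mem=[0,2,0,0]
After op 10 (dup): stack=[0,11,11,11] mem=[0,2,0,0]
After op 11 (dup): stack=[0,11,11,11,11] mem=[0,2,0,0]
After op 12 (STO M3): stack=[0,11,11,11] mem=[0,2,0,11]
After op 13 (swap): stack=[0,11,11,11] mem=[0,2,0,11]
After op 14 (swap): stack=[0,11,11,11] mem=[0,2,0,11]

Answer: 0 2 0 11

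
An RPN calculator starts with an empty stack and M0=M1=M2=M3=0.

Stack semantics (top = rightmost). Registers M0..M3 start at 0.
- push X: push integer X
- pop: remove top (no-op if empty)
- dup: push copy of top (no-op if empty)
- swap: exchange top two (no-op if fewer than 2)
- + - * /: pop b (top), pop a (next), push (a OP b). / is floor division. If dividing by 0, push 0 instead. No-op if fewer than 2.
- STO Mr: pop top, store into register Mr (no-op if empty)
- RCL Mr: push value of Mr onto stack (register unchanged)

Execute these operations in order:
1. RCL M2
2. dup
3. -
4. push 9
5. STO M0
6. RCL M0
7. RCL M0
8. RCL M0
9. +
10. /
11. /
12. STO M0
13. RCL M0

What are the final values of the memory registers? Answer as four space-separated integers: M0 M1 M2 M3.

Answer: 0 0 0 0

Derivation:
After op 1 (RCL M2): stack=[0] mem=[0,0,0,0]
After op 2 (dup): stack=[0,0] mem=[0,0,0,0]
After op 3 (-): stack=[0] mem=[0,0,0,0]
After op 4 (push 9): stack=[0,9] mem=[0,0,0,0]
After op 5 (STO M0): stack=[0] mem=[9,0,0,0]
After op 6 (RCL M0): stack=[0,9] mem=[9,0,0,0]
After op 7 (RCL M0): stack=[0,9,9] mem=[9,0,0,0]
After op 8 (RCL M0): stack=[0,9,9,9] mem=[9,0,0,0]
After op 9 (+): stack=[0,9,18] mem=[9,0,0,0]
After op 10 (/): stack=[0,0] mem=[9,0,0,0]
After op 11 (/): stack=[0] mem=[9,0,0,0]
After op 12 (STO M0): stack=[empty] mem=[0,0,0,0]
After op 13 (RCL M0): stack=[0] mem=[0,0,0,0]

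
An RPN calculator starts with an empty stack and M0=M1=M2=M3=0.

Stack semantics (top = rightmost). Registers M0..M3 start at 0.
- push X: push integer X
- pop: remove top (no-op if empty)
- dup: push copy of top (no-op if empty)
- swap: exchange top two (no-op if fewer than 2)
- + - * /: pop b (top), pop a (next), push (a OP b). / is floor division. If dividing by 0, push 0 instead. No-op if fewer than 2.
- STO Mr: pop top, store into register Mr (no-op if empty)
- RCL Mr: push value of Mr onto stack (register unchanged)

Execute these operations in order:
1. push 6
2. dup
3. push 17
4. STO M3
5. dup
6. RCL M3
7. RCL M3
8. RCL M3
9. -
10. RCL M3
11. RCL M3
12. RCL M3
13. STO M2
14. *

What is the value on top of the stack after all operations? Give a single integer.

Answer: 289

Derivation:
After op 1 (push 6): stack=[6] mem=[0,0,0,0]
After op 2 (dup): stack=[6,6] mem=[0,0,0,0]
After op 3 (push 17): stack=[6,6,17] mem=[0,0,0,0]
After op 4 (STO M3): stack=[6,6] mem=[0,0,0,17]
After op 5 (dup): stack=[6,6,6] mem=[0,0,0,17]
After op 6 (RCL M3): stack=[6,6,6,17] mem=[0,0,0,17]
After op 7 (RCL M3): stack=[6,6,6,17,17] mem=[0,0,0,17]
After op 8 (RCL M3): stack=[6,6,6,17,17,17] mem=[0,0,0,17]
After op 9 (-): stack=[6,6,6,17,0] mem=[0,0,0,17]
After op 10 (RCL M3): stack=[6,6,6,17,0,17] mem=[0,0,0,17]
After op 11 (RCL M3): stack=[6,6,6,17,0,17,17] mem=[0,0,0,17]
After op 12 (RCL M3): stack=[6,6,6,17,0,17,17,17] mem=[0,0,0,17]
After op 13 (STO M2): stack=[6,6,6,17,0,17,17] mem=[0,0,17,17]
After op 14 (*): stack=[6,6,6,17,0,289] mem=[0,0,17,17]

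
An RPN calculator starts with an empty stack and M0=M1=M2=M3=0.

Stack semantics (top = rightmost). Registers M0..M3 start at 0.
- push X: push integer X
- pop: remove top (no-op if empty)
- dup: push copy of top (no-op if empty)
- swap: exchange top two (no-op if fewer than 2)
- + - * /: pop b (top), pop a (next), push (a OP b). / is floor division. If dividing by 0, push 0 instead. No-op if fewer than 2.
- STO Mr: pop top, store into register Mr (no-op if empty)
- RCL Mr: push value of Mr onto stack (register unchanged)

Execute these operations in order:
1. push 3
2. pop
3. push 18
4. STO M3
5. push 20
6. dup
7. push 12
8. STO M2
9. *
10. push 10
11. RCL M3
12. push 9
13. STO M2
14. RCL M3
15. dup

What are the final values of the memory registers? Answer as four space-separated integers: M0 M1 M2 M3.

Answer: 0 0 9 18

Derivation:
After op 1 (push 3): stack=[3] mem=[0,0,0,0]
After op 2 (pop): stack=[empty] mem=[0,0,0,0]
After op 3 (push 18): stack=[18] mem=[0,0,0,0]
After op 4 (STO M3): stack=[empty] mem=[0,0,0,18]
After op 5 (push 20): stack=[20] mem=[0,0,0,18]
After op 6 (dup): stack=[20,20] mem=[0,0,0,18]
After op 7 (push 12): stack=[20,20,12] mem=[0,0,0,18]
After op 8 (STO M2): stack=[20,20] mem=[0,0,12,18]
After op 9 (*): stack=[400] mem=[0,0,12,18]
After op 10 (push 10): stack=[400,10] mem=[0,0,12,18]
After op 11 (RCL M3): stack=[400,10,18] mem=[0,0,12,18]
After op 12 (push 9): stack=[400,10,18,9] mem=[0,0,12,18]
After op 13 (STO M2): stack=[400,10,18] mem=[0,0,9,18]
After op 14 (RCL M3): stack=[400,10,18,18] mem=[0,0,9,18]
After op 15 (dup): stack=[400,10,18,18,18] mem=[0,0,9,18]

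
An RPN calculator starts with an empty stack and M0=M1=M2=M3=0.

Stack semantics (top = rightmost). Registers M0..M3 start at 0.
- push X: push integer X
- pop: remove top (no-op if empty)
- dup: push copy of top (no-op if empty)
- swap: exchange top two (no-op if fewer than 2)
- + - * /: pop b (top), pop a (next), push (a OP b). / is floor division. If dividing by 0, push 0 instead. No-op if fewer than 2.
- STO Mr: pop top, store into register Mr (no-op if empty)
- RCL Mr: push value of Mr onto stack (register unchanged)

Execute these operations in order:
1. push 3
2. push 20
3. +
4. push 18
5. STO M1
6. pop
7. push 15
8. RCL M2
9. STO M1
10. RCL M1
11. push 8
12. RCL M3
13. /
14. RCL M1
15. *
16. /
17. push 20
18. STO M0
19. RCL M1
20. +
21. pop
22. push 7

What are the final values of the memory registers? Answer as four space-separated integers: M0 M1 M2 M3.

After op 1 (push 3): stack=[3] mem=[0,0,0,0]
After op 2 (push 20): stack=[3,20] mem=[0,0,0,0]
After op 3 (+): stack=[23] mem=[0,0,0,0]
After op 4 (push 18): stack=[23,18] mem=[0,0,0,0]
After op 5 (STO M1): stack=[23] mem=[0,18,0,0]
After op 6 (pop): stack=[empty] mem=[0,18,0,0]
After op 7 (push 15): stack=[15] mem=[0,18,0,0]
After op 8 (RCL M2): stack=[15,0] mem=[0,18,0,0]
After op 9 (STO M1): stack=[15] mem=[0,0,0,0]
After op 10 (RCL M1): stack=[15,0] mem=[0,0,0,0]
After op 11 (push 8): stack=[15,0,8] mem=[0,0,0,0]
After op 12 (RCL M3): stack=[15,0,8,0] mem=[0,0,0,0]
After op 13 (/): stack=[15,0,0] mem=[0,0,0,0]
After op 14 (RCL M1): stack=[15,0,0,0] mem=[0,0,0,0]
After op 15 (*): stack=[15,0,0] mem=[0,0,0,0]
After op 16 (/): stack=[15,0] mem=[0,0,0,0]
After op 17 (push 20): stack=[15,0,20] mem=[0,0,0,0]
After op 18 (STO M0): stack=[15,0] mem=[20,0,0,0]
After op 19 (RCL M1): stack=[15,0,0] mem=[20,0,0,0]
After op 20 (+): stack=[15,0] mem=[20,0,0,0]
After op 21 (pop): stack=[15] mem=[20,0,0,0]
After op 22 (push 7): stack=[15,7] mem=[20,0,0,0]

Answer: 20 0 0 0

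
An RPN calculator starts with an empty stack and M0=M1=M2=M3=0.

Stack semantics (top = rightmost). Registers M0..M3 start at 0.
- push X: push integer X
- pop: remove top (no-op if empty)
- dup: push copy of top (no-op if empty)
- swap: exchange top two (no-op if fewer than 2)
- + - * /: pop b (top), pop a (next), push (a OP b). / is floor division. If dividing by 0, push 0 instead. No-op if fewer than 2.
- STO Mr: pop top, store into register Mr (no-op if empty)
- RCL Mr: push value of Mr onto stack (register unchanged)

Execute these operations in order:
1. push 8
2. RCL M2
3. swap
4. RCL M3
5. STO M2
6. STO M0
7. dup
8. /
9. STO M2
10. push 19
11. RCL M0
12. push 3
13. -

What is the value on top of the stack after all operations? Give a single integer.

Answer: 5

Derivation:
After op 1 (push 8): stack=[8] mem=[0,0,0,0]
After op 2 (RCL M2): stack=[8,0] mem=[0,0,0,0]
After op 3 (swap): stack=[0,8] mem=[0,0,0,0]
After op 4 (RCL M3): stack=[0,8,0] mem=[0,0,0,0]
After op 5 (STO M2): stack=[0,8] mem=[0,0,0,0]
After op 6 (STO M0): stack=[0] mem=[8,0,0,0]
After op 7 (dup): stack=[0,0] mem=[8,0,0,0]
After op 8 (/): stack=[0] mem=[8,0,0,0]
After op 9 (STO M2): stack=[empty] mem=[8,0,0,0]
After op 10 (push 19): stack=[19] mem=[8,0,0,0]
After op 11 (RCL M0): stack=[19,8] mem=[8,0,0,0]
After op 12 (push 3): stack=[19,8,3] mem=[8,0,0,0]
After op 13 (-): stack=[19,5] mem=[8,0,0,0]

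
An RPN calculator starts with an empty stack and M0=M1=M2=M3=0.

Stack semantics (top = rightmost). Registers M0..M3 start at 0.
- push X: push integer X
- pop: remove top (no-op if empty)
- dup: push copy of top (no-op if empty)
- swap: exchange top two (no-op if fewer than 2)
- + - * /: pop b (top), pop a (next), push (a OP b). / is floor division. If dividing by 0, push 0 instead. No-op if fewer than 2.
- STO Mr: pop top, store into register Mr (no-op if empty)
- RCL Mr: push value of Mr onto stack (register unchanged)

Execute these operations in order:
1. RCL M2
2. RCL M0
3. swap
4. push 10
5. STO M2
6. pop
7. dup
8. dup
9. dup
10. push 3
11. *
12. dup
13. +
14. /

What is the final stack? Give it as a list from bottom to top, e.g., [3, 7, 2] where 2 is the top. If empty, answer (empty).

After op 1 (RCL M2): stack=[0] mem=[0,0,0,0]
After op 2 (RCL M0): stack=[0,0] mem=[0,0,0,0]
After op 3 (swap): stack=[0,0] mem=[0,0,0,0]
After op 4 (push 10): stack=[0,0,10] mem=[0,0,0,0]
After op 5 (STO M2): stack=[0,0] mem=[0,0,10,0]
After op 6 (pop): stack=[0] mem=[0,0,10,0]
After op 7 (dup): stack=[0,0] mem=[0,0,10,0]
After op 8 (dup): stack=[0,0,0] mem=[0,0,10,0]
After op 9 (dup): stack=[0,0,0,0] mem=[0,0,10,0]
After op 10 (push 3): stack=[0,0,0,0,3] mem=[0,0,10,0]
After op 11 (*): stack=[0,0,0,0] mem=[0,0,10,0]
After op 12 (dup): stack=[0,0,0,0,0] mem=[0,0,10,0]
After op 13 (+): stack=[0,0,0,0] mem=[0,0,10,0]
After op 14 (/): stack=[0,0,0] mem=[0,0,10,0]

Answer: [0, 0, 0]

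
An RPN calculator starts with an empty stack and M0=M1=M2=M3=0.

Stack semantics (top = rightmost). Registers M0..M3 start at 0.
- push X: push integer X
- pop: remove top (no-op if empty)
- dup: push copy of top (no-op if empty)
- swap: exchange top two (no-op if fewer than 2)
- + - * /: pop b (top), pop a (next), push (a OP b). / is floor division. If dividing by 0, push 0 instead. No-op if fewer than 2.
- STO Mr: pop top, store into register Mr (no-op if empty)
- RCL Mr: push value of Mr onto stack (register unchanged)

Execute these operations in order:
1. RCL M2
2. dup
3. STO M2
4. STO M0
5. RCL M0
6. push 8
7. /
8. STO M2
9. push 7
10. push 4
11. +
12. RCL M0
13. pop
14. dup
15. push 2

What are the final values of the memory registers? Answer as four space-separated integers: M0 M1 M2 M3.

Answer: 0 0 0 0

Derivation:
After op 1 (RCL M2): stack=[0] mem=[0,0,0,0]
After op 2 (dup): stack=[0,0] mem=[0,0,0,0]
After op 3 (STO M2): stack=[0] mem=[0,0,0,0]
After op 4 (STO M0): stack=[empty] mem=[0,0,0,0]
After op 5 (RCL M0): stack=[0] mem=[0,0,0,0]
After op 6 (push 8): stack=[0,8] mem=[0,0,0,0]
After op 7 (/): stack=[0] mem=[0,0,0,0]
After op 8 (STO M2): stack=[empty] mem=[0,0,0,0]
After op 9 (push 7): stack=[7] mem=[0,0,0,0]
After op 10 (push 4): stack=[7,4] mem=[0,0,0,0]
After op 11 (+): stack=[11] mem=[0,0,0,0]
After op 12 (RCL M0): stack=[11,0] mem=[0,0,0,0]
After op 13 (pop): stack=[11] mem=[0,0,0,0]
After op 14 (dup): stack=[11,11] mem=[0,0,0,0]
After op 15 (push 2): stack=[11,11,2] mem=[0,0,0,0]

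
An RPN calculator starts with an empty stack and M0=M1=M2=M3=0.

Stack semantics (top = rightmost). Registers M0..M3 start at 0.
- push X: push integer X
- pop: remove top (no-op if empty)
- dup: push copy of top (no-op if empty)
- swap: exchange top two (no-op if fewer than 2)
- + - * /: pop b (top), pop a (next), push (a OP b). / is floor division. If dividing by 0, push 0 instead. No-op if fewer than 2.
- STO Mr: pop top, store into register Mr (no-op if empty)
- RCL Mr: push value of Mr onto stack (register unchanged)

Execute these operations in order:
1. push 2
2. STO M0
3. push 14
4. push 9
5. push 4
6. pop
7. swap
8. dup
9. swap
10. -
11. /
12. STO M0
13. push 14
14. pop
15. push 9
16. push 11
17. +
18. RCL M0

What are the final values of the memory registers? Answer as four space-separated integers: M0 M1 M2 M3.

Answer: 0 0 0 0

Derivation:
After op 1 (push 2): stack=[2] mem=[0,0,0,0]
After op 2 (STO M0): stack=[empty] mem=[2,0,0,0]
After op 3 (push 14): stack=[14] mem=[2,0,0,0]
After op 4 (push 9): stack=[14,9] mem=[2,0,0,0]
After op 5 (push 4): stack=[14,9,4] mem=[2,0,0,0]
After op 6 (pop): stack=[14,9] mem=[2,0,0,0]
After op 7 (swap): stack=[9,14] mem=[2,0,0,0]
After op 8 (dup): stack=[9,14,14] mem=[2,0,0,0]
After op 9 (swap): stack=[9,14,14] mem=[2,0,0,0]
After op 10 (-): stack=[9,0] mem=[2,0,0,0]
After op 11 (/): stack=[0] mem=[2,0,0,0]
After op 12 (STO M0): stack=[empty] mem=[0,0,0,0]
After op 13 (push 14): stack=[14] mem=[0,0,0,0]
After op 14 (pop): stack=[empty] mem=[0,0,0,0]
After op 15 (push 9): stack=[9] mem=[0,0,0,0]
After op 16 (push 11): stack=[9,11] mem=[0,0,0,0]
After op 17 (+): stack=[20] mem=[0,0,0,0]
After op 18 (RCL M0): stack=[20,0] mem=[0,0,0,0]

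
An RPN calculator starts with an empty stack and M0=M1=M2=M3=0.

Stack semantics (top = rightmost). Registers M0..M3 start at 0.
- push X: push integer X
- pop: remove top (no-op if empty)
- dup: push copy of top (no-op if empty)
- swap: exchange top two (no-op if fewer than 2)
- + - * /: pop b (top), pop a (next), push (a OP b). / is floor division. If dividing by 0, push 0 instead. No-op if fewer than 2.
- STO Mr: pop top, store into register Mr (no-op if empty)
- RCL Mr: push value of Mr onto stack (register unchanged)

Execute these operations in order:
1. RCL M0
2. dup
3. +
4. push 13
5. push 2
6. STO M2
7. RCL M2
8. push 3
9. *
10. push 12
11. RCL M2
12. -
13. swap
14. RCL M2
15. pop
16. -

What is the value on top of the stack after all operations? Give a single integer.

Answer: 4

Derivation:
After op 1 (RCL M0): stack=[0] mem=[0,0,0,0]
After op 2 (dup): stack=[0,0] mem=[0,0,0,0]
After op 3 (+): stack=[0] mem=[0,0,0,0]
After op 4 (push 13): stack=[0,13] mem=[0,0,0,0]
After op 5 (push 2): stack=[0,13,2] mem=[0,0,0,0]
After op 6 (STO M2): stack=[0,13] mem=[0,0,2,0]
After op 7 (RCL M2): stack=[0,13,2] mem=[0,0,2,0]
After op 8 (push 3): stack=[0,13,2,3] mem=[0,0,2,0]
After op 9 (*): stack=[0,13,6] mem=[0,0,2,0]
After op 10 (push 12): stack=[0,13,6,12] mem=[0,0,2,0]
After op 11 (RCL M2): stack=[0,13,6,12,2] mem=[0,0,2,0]
After op 12 (-): stack=[0,13,6,10] mem=[0,0,2,0]
After op 13 (swap): stack=[0,13,10,6] mem=[0,0,2,0]
After op 14 (RCL M2): stack=[0,13,10,6,2] mem=[0,0,2,0]
After op 15 (pop): stack=[0,13,10,6] mem=[0,0,2,0]
After op 16 (-): stack=[0,13,4] mem=[0,0,2,0]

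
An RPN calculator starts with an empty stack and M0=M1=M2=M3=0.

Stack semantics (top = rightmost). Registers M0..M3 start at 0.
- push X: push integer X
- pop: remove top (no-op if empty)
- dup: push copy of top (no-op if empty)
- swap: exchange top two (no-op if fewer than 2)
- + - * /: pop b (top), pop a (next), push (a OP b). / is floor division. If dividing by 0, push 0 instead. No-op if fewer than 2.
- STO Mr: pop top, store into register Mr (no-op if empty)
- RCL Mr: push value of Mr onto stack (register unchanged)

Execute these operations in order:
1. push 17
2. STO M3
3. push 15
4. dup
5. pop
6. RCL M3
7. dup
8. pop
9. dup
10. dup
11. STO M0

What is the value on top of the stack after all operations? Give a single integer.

Answer: 17

Derivation:
After op 1 (push 17): stack=[17] mem=[0,0,0,0]
After op 2 (STO M3): stack=[empty] mem=[0,0,0,17]
After op 3 (push 15): stack=[15] mem=[0,0,0,17]
After op 4 (dup): stack=[15,15] mem=[0,0,0,17]
After op 5 (pop): stack=[15] mem=[0,0,0,17]
After op 6 (RCL M3): stack=[15,17] mem=[0,0,0,17]
After op 7 (dup): stack=[15,17,17] mem=[0,0,0,17]
After op 8 (pop): stack=[15,17] mem=[0,0,0,17]
After op 9 (dup): stack=[15,17,17] mem=[0,0,0,17]
After op 10 (dup): stack=[15,17,17,17] mem=[0,0,0,17]
After op 11 (STO M0): stack=[15,17,17] mem=[17,0,0,17]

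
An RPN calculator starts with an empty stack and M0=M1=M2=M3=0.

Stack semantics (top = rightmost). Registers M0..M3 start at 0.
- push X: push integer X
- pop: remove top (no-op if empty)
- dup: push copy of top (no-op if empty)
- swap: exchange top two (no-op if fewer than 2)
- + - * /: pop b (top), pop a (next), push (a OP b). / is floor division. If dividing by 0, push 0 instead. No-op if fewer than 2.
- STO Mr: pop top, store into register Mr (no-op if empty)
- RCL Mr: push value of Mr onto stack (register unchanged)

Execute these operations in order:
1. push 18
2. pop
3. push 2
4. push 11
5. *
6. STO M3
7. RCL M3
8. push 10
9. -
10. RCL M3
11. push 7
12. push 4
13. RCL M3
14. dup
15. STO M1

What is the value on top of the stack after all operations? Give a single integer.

After op 1 (push 18): stack=[18] mem=[0,0,0,0]
After op 2 (pop): stack=[empty] mem=[0,0,0,0]
After op 3 (push 2): stack=[2] mem=[0,0,0,0]
After op 4 (push 11): stack=[2,11] mem=[0,0,0,0]
After op 5 (*): stack=[22] mem=[0,0,0,0]
After op 6 (STO M3): stack=[empty] mem=[0,0,0,22]
After op 7 (RCL M3): stack=[22] mem=[0,0,0,22]
After op 8 (push 10): stack=[22,10] mem=[0,0,0,22]
After op 9 (-): stack=[12] mem=[0,0,0,22]
After op 10 (RCL M3): stack=[12,22] mem=[0,0,0,22]
After op 11 (push 7): stack=[12,22,7] mem=[0,0,0,22]
After op 12 (push 4): stack=[12,22,7,4] mem=[0,0,0,22]
After op 13 (RCL M3): stack=[12,22,7,4,22] mem=[0,0,0,22]
After op 14 (dup): stack=[12,22,7,4,22,22] mem=[0,0,0,22]
After op 15 (STO M1): stack=[12,22,7,4,22] mem=[0,22,0,22]

Answer: 22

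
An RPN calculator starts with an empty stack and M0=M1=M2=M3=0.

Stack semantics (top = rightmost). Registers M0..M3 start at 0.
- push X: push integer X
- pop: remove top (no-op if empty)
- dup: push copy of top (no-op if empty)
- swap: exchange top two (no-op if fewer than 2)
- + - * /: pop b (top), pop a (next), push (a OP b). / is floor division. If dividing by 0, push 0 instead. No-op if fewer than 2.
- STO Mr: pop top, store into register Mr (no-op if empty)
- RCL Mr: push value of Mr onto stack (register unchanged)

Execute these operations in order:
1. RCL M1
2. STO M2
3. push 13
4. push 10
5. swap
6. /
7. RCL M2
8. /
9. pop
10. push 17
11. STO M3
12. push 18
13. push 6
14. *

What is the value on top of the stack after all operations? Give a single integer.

Answer: 108

Derivation:
After op 1 (RCL M1): stack=[0] mem=[0,0,0,0]
After op 2 (STO M2): stack=[empty] mem=[0,0,0,0]
After op 3 (push 13): stack=[13] mem=[0,0,0,0]
After op 4 (push 10): stack=[13,10] mem=[0,0,0,0]
After op 5 (swap): stack=[10,13] mem=[0,0,0,0]
After op 6 (/): stack=[0] mem=[0,0,0,0]
After op 7 (RCL M2): stack=[0,0] mem=[0,0,0,0]
After op 8 (/): stack=[0] mem=[0,0,0,0]
After op 9 (pop): stack=[empty] mem=[0,0,0,0]
After op 10 (push 17): stack=[17] mem=[0,0,0,0]
After op 11 (STO M3): stack=[empty] mem=[0,0,0,17]
After op 12 (push 18): stack=[18] mem=[0,0,0,17]
After op 13 (push 6): stack=[18,6] mem=[0,0,0,17]
After op 14 (*): stack=[108] mem=[0,0,0,17]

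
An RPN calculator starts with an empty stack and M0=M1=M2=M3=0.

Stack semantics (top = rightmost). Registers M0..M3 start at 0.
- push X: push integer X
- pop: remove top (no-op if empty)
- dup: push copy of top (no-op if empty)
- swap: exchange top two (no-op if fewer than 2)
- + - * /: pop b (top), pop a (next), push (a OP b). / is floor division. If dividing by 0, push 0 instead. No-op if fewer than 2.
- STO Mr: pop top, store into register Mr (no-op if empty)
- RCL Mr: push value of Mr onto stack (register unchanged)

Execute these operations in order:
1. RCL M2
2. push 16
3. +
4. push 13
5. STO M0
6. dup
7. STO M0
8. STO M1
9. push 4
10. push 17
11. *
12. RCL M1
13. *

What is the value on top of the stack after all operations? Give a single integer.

Answer: 1088

Derivation:
After op 1 (RCL M2): stack=[0] mem=[0,0,0,0]
After op 2 (push 16): stack=[0,16] mem=[0,0,0,0]
After op 3 (+): stack=[16] mem=[0,0,0,0]
After op 4 (push 13): stack=[16,13] mem=[0,0,0,0]
After op 5 (STO M0): stack=[16] mem=[13,0,0,0]
After op 6 (dup): stack=[16,16] mem=[13,0,0,0]
After op 7 (STO M0): stack=[16] mem=[16,0,0,0]
After op 8 (STO M1): stack=[empty] mem=[16,16,0,0]
After op 9 (push 4): stack=[4] mem=[16,16,0,0]
After op 10 (push 17): stack=[4,17] mem=[16,16,0,0]
After op 11 (*): stack=[68] mem=[16,16,0,0]
After op 12 (RCL M1): stack=[68,16] mem=[16,16,0,0]
After op 13 (*): stack=[1088] mem=[16,16,0,0]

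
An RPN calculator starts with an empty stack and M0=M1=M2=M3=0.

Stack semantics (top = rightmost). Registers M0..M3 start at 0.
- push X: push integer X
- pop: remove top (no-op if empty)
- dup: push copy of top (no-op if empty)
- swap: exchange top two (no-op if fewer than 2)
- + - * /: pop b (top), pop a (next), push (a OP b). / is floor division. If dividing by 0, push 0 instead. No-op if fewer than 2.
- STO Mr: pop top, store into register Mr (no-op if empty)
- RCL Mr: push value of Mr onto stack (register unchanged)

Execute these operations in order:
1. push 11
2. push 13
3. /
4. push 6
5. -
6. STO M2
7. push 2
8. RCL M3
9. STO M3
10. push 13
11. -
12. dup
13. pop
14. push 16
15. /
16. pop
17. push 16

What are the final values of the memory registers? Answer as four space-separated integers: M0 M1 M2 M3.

After op 1 (push 11): stack=[11] mem=[0,0,0,0]
After op 2 (push 13): stack=[11,13] mem=[0,0,0,0]
After op 3 (/): stack=[0] mem=[0,0,0,0]
After op 4 (push 6): stack=[0,6] mem=[0,0,0,0]
After op 5 (-): stack=[-6] mem=[0,0,0,0]
After op 6 (STO M2): stack=[empty] mem=[0,0,-6,0]
After op 7 (push 2): stack=[2] mem=[0,0,-6,0]
After op 8 (RCL M3): stack=[2,0] mem=[0,0,-6,0]
After op 9 (STO M3): stack=[2] mem=[0,0,-6,0]
After op 10 (push 13): stack=[2,13] mem=[0,0,-6,0]
After op 11 (-): stack=[-11] mem=[0,0,-6,0]
After op 12 (dup): stack=[-11,-11] mem=[0,0,-6,0]
After op 13 (pop): stack=[-11] mem=[0,0,-6,0]
After op 14 (push 16): stack=[-11,16] mem=[0,0,-6,0]
After op 15 (/): stack=[-1] mem=[0,0,-6,0]
After op 16 (pop): stack=[empty] mem=[0,0,-6,0]
After op 17 (push 16): stack=[16] mem=[0,0,-6,0]

Answer: 0 0 -6 0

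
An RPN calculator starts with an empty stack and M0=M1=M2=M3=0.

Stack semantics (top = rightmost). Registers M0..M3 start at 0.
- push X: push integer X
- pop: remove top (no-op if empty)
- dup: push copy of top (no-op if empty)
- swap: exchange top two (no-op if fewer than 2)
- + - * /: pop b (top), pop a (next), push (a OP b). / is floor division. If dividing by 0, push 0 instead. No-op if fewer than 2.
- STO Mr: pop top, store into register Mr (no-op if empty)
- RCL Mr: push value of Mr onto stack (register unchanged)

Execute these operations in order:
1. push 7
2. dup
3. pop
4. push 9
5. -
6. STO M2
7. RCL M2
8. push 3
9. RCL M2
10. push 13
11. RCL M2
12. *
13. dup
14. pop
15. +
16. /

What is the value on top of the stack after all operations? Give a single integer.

Answer: -1

Derivation:
After op 1 (push 7): stack=[7] mem=[0,0,0,0]
After op 2 (dup): stack=[7,7] mem=[0,0,0,0]
After op 3 (pop): stack=[7] mem=[0,0,0,0]
After op 4 (push 9): stack=[7,9] mem=[0,0,0,0]
After op 5 (-): stack=[-2] mem=[0,0,0,0]
After op 6 (STO M2): stack=[empty] mem=[0,0,-2,0]
After op 7 (RCL M2): stack=[-2] mem=[0,0,-2,0]
After op 8 (push 3): stack=[-2,3] mem=[0,0,-2,0]
After op 9 (RCL M2): stack=[-2,3,-2] mem=[0,0,-2,0]
After op 10 (push 13): stack=[-2,3,-2,13] mem=[0,0,-2,0]
After op 11 (RCL M2): stack=[-2,3,-2,13,-2] mem=[0,0,-2,0]
After op 12 (*): stack=[-2,3,-2,-26] mem=[0,0,-2,0]
After op 13 (dup): stack=[-2,3,-2,-26,-26] mem=[0,0,-2,0]
After op 14 (pop): stack=[-2,3,-2,-26] mem=[0,0,-2,0]
After op 15 (+): stack=[-2,3,-28] mem=[0,0,-2,0]
After op 16 (/): stack=[-2,-1] mem=[0,0,-2,0]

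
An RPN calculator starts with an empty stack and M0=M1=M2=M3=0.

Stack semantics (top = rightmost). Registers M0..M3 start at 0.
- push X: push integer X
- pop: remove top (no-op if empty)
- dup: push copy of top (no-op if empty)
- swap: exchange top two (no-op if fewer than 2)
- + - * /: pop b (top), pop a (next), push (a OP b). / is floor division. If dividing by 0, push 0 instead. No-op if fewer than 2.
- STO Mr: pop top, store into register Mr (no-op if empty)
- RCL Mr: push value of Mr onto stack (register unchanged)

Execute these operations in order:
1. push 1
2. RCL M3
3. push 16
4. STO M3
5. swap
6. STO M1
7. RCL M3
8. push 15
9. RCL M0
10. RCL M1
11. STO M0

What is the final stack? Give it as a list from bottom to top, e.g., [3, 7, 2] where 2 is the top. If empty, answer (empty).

Answer: [0, 16, 15, 0]

Derivation:
After op 1 (push 1): stack=[1] mem=[0,0,0,0]
After op 2 (RCL M3): stack=[1,0] mem=[0,0,0,0]
After op 3 (push 16): stack=[1,0,16] mem=[0,0,0,0]
After op 4 (STO M3): stack=[1,0] mem=[0,0,0,16]
After op 5 (swap): stack=[0,1] mem=[0,0,0,16]
After op 6 (STO M1): stack=[0] mem=[0,1,0,16]
After op 7 (RCL M3): stack=[0,16] mem=[0,1,0,16]
After op 8 (push 15): stack=[0,16,15] mem=[0,1,0,16]
After op 9 (RCL M0): stack=[0,16,15,0] mem=[0,1,0,16]
After op 10 (RCL M1): stack=[0,16,15,0,1] mem=[0,1,0,16]
After op 11 (STO M0): stack=[0,16,15,0] mem=[1,1,0,16]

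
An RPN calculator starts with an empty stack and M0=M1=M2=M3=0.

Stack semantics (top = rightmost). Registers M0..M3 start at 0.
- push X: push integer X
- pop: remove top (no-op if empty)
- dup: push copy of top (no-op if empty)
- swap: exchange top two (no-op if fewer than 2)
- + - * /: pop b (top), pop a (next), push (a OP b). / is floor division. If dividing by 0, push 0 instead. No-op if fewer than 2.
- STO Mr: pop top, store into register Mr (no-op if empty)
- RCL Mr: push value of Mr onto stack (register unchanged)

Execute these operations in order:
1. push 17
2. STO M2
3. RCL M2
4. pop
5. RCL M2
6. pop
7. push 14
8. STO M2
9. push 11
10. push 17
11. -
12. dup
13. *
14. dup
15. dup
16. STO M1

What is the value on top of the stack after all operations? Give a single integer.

After op 1 (push 17): stack=[17] mem=[0,0,0,0]
After op 2 (STO M2): stack=[empty] mem=[0,0,17,0]
After op 3 (RCL M2): stack=[17] mem=[0,0,17,0]
After op 4 (pop): stack=[empty] mem=[0,0,17,0]
After op 5 (RCL M2): stack=[17] mem=[0,0,17,0]
After op 6 (pop): stack=[empty] mem=[0,0,17,0]
After op 7 (push 14): stack=[14] mem=[0,0,17,0]
After op 8 (STO M2): stack=[empty] mem=[0,0,14,0]
After op 9 (push 11): stack=[11] mem=[0,0,14,0]
After op 10 (push 17): stack=[11,17] mem=[0,0,14,0]
After op 11 (-): stack=[-6] mem=[0,0,14,0]
After op 12 (dup): stack=[-6,-6] mem=[0,0,14,0]
After op 13 (*): stack=[36] mem=[0,0,14,0]
After op 14 (dup): stack=[36,36] mem=[0,0,14,0]
After op 15 (dup): stack=[36,36,36] mem=[0,0,14,0]
After op 16 (STO M1): stack=[36,36] mem=[0,36,14,0]

Answer: 36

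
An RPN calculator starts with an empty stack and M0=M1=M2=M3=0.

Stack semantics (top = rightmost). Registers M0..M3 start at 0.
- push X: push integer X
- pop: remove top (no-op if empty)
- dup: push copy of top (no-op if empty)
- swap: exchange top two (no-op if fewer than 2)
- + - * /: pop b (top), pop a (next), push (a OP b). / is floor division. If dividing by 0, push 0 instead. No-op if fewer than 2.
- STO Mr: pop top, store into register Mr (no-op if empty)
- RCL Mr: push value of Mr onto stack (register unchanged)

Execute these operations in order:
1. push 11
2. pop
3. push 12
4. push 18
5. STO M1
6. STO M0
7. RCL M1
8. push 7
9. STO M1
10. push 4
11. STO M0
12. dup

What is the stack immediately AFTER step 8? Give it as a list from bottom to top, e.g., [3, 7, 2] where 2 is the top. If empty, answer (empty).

After op 1 (push 11): stack=[11] mem=[0,0,0,0]
After op 2 (pop): stack=[empty] mem=[0,0,0,0]
After op 3 (push 12): stack=[12] mem=[0,0,0,0]
After op 4 (push 18): stack=[12,18] mem=[0,0,0,0]
After op 5 (STO M1): stack=[12] mem=[0,18,0,0]
After op 6 (STO M0): stack=[empty] mem=[12,18,0,0]
After op 7 (RCL M1): stack=[18] mem=[12,18,0,0]
After op 8 (push 7): stack=[18,7] mem=[12,18,0,0]

[18, 7]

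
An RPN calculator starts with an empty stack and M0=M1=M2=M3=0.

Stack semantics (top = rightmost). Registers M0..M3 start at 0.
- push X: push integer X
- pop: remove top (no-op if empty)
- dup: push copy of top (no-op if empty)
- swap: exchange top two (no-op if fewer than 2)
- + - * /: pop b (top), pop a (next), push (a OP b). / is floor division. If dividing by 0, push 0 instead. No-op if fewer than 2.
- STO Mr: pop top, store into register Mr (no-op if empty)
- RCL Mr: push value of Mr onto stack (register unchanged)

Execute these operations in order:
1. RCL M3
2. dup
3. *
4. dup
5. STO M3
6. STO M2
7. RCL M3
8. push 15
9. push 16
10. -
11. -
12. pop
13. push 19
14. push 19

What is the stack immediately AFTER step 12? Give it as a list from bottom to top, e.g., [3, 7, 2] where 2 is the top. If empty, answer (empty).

After op 1 (RCL M3): stack=[0] mem=[0,0,0,0]
After op 2 (dup): stack=[0,0] mem=[0,0,0,0]
After op 3 (*): stack=[0] mem=[0,0,0,0]
After op 4 (dup): stack=[0,0] mem=[0,0,0,0]
After op 5 (STO M3): stack=[0] mem=[0,0,0,0]
After op 6 (STO M2): stack=[empty] mem=[0,0,0,0]
After op 7 (RCL M3): stack=[0] mem=[0,0,0,0]
After op 8 (push 15): stack=[0,15] mem=[0,0,0,0]
After op 9 (push 16): stack=[0,15,16] mem=[0,0,0,0]
After op 10 (-): stack=[0,-1] mem=[0,0,0,0]
After op 11 (-): stack=[1] mem=[0,0,0,0]
After op 12 (pop): stack=[empty] mem=[0,0,0,0]

(empty)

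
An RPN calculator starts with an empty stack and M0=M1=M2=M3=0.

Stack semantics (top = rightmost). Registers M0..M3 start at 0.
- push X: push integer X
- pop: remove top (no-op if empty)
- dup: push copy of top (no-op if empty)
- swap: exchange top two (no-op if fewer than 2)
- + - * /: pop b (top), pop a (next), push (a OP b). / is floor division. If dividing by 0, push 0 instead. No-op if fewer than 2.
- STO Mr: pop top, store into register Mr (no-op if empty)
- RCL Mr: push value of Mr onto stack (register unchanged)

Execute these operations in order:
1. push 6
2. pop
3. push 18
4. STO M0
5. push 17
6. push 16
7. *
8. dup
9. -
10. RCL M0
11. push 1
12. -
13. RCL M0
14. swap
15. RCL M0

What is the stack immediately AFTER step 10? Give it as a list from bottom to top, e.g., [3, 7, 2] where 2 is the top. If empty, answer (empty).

After op 1 (push 6): stack=[6] mem=[0,0,0,0]
After op 2 (pop): stack=[empty] mem=[0,0,0,0]
After op 3 (push 18): stack=[18] mem=[0,0,0,0]
After op 4 (STO M0): stack=[empty] mem=[18,0,0,0]
After op 5 (push 17): stack=[17] mem=[18,0,0,0]
After op 6 (push 16): stack=[17,16] mem=[18,0,0,0]
After op 7 (*): stack=[272] mem=[18,0,0,0]
After op 8 (dup): stack=[272,272] mem=[18,0,0,0]
After op 9 (-): stack=[0] mem=[18,0,0,0]
After op 10 (RCL M0): stack=[0,18] mem=[18,0,0,0]

[0, 18]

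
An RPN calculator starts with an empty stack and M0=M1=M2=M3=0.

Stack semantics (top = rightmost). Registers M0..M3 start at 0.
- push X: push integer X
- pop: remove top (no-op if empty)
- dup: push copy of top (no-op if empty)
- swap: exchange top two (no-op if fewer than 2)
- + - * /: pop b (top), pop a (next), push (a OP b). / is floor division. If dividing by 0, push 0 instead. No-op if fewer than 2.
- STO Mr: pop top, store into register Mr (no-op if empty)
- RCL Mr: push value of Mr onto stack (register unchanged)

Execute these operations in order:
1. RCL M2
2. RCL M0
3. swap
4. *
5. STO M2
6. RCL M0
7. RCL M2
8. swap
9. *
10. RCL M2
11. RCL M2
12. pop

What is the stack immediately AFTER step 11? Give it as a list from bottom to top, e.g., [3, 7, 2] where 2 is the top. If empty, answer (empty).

After op 1 (RCL M2): stack=[0] mem=[0,0,0,0]
After op 2 (RCL M0): stack=[0,0] mem=[0,0,0,0]
After op 3 (swap): stack=[0,0] mem=[0,0,0,0]
After op 4 (*): stack=[0] mem=[0,0,0,0]
After op 5 (STO M2): stack=[empty] mem=[0,0,0,0]
After op 6 (RCL M0): stack=[0] mem=[0,0,0,0]
After op 7 (RCL M2): stack=[0,0] mem=[0,0,0,0]
After op 8 (swap): stack=[0,0] mem=[0,0,0,0]
After op 9 (*): stack=[0] mem=[0,0,0,0]
After op 10 (RCL M2): stack=[0,0] mem=[0,0,0,0]
After op 11 (RCL M2): stack=[0,0,0] mem=[0,0,0,0]

[0, 0, 0]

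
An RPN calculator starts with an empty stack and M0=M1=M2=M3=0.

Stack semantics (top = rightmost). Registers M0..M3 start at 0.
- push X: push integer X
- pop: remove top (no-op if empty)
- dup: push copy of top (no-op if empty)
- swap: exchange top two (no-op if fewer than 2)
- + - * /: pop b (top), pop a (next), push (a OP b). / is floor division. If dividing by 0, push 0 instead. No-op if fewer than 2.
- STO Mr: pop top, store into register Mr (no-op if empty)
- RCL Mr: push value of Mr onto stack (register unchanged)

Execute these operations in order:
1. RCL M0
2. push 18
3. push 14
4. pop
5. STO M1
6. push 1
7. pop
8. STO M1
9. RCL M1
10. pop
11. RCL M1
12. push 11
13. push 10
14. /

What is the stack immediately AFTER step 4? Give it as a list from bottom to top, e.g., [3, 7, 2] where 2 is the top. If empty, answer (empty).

After op 1 (RCL M0): stack=[0] mem=[0,0,0,0]
After op 2 (push 18): stack=[0,18] mem=[0,0,0,0]
After op 3 (push 14): stack=[0,18,14] mem=[0,0,0,0]
After op 4 (pop): stack=[0,18] mem=[0,0,0,0]

[0, 18]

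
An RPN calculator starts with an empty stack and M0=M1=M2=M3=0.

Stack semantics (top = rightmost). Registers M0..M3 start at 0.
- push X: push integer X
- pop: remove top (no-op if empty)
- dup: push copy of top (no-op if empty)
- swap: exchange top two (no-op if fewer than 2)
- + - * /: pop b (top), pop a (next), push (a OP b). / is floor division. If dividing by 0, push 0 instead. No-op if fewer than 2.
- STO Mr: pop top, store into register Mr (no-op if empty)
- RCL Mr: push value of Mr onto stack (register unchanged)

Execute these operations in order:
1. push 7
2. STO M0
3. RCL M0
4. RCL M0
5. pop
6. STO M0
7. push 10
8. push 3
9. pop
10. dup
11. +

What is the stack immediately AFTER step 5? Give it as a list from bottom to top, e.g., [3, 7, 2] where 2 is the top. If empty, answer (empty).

After op 1 (push 7): stack=[7] mem=[0,0,0,0]
After op 2 (STO M0): stack=[empty] mem=[7,0,0,0]
After op 3 (RCL M0): stack=[7] mem=[7,0,0,0]
After op 4 (RCL M0): stack=[7,7] mem=[7,0,0,0]
After op 5 (pop): stack=[7] mem=[7,0,0,0]

[7]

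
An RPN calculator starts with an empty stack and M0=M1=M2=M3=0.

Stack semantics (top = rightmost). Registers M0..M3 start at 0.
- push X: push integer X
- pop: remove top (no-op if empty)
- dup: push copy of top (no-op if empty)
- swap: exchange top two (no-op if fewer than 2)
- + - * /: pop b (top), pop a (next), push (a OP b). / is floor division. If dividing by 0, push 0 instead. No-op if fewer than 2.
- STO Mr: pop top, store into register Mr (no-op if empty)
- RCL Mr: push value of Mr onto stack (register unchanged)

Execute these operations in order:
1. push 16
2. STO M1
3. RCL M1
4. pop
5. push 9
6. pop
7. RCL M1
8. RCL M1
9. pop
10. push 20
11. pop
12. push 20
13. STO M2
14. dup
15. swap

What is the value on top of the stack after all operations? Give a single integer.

Answer: 16

Derivation:
After op 1 (push 16): stack=[16] mem=[0,0,0,0]
After op 2 (STO M1): stack=[empty] mem=[0,16,0,0]
After op 3 (RCL M1): stack=[16] mem=[0,16,0,0]
After op 4 (pop): stack=[empty] mem=[0,16,0,0]
After op 5 (push 9): stack=[9] mem=[0,16,0,0]
After op 6 (pop): stack=[empty] mem=[0,16,0,0]
After op 7 (RCL M1): stack=[16] mem=[0,16,0,0]
After op 8 (RCL M1): stack=[16,16] mem=[0,16,0,0]
After op 9 (pop): stack=[16] mem=[0,16,0,0]
After op 10 (push 20): stack=[16,20] mem=[0,16,0,0]
After op 11 (pop): stack=[16] mem=[0,16,0,0]
After op 12 (push 20): stack=[16,20] mem=[0,16,0,0]
After op 13 (STO M2): stack=[16] mem=[0,16,20,0]
After op 14 (dup): stack=[16,16] mem=[0,16,20,0]
After op 15 (swap): stack=[16,16] mem=[0,16,20,0]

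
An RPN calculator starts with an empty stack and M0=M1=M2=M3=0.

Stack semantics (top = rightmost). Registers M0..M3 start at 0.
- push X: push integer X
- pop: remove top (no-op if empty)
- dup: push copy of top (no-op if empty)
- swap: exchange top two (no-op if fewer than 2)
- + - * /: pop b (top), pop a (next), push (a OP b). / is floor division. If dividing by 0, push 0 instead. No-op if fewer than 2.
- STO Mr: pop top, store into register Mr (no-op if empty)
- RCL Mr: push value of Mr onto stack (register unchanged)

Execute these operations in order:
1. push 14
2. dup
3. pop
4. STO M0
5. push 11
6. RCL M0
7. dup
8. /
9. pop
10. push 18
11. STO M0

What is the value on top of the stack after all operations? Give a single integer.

After op 1 (push 14): stack=[14] mem=[0,0,0,0]
After op 2 (dup): stack=[14,14] mem=[0,0,0,0]
After op 3 (pop): stack=[14] mem=[0,0,0,0]
After op 4 (STO M0): stack=[empty] mem=[14,0,0,0]
After op 5 (push 11): stack=[11] mem=[14,0,0,0]
After op 6 (RCL M0): stack=[11,14] mem=[14,0,0,0]
After op 7 (dup): stack=[11,14,14] mem=[14,0,0,0]
After op 8 (/): stack=[11,1] mem=[14,0,0,0]
After op 9 (pop): stack=[11] mem=[14,0,0,0]
After op 10 (push 18): stack=[11,18] mem=[14,0,0,0]
After op 11 (STO M0): stack=[11] mem=[18,0,0,0]

Answer: 11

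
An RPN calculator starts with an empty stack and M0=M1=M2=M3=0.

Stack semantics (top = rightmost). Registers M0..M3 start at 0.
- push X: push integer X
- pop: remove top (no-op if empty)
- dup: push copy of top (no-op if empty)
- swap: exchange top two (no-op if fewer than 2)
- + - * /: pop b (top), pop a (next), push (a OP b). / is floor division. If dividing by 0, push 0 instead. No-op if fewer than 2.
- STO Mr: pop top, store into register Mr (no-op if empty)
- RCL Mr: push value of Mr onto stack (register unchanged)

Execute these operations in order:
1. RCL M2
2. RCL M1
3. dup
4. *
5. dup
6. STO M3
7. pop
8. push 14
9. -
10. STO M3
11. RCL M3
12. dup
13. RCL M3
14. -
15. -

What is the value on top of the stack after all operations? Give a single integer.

After op 1 (RCL M2): stack=[0] mem=[0,0,0,0]
After op 2 (RCL M1): stack=[0,0] mem=[0,0,0,0]
After op 3 (dup): stack=[0,0,0] mem=[0,0,0,0]
After op 4 (*): stack=[0,0] mem=[0,0,0,0]
After op 5 (dup): stack=[0,0,0] mem=[0,0,0,0]
After op 6 (STO M3): stack=[0,0] mem=[0,0,0,0]
After op 7 (pop): stack=[0] mem=[0,0,0,0]
After op 8 (push 14): stack=[0,14] mem=[0,0,0,0]
After op 9 (-): stack=[-14] mem=[0,0,0,0]
After op 10 (STO M3): stack=[empty] mem=[0,0,0,-14]
After op 11 (RCL M3): stack=[-14] mem=[0,0,0,-14]
After op 12 (dup): stack=[-14,-14] mem=[0,0,0,-14]
After op 13 (RCL M3): stack=[-14,-14,-14] mem=[0,0,0,-14]
After op 14 (-): stack=[-14,0] mem=[0,0,0,-14]
After op 15 (-): stack=[-14] mem=[0,0,0,-14]

Answer: -14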